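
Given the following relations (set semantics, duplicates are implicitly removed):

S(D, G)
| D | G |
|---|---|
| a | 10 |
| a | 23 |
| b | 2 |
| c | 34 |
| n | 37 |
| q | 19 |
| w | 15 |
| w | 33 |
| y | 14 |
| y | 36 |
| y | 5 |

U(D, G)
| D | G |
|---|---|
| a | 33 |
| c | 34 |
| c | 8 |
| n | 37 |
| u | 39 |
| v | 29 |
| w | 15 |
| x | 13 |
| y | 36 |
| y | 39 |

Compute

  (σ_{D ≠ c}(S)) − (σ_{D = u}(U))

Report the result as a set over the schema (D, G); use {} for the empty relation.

{(a, 10), (a, 23), (b, 2), (n, 37), (q, 19), (w, 15), (w, 33), (y, 14), (y, 36), (y, 5)}

Filtering on D ≠ c leaves {(a, 10), (a, 23), (b, 2), (n, 37), (q, 19), (w, 15), (w, 33), (y, 14), (y, 36), (y, 5)}.
Filtering on D = u leaves {(u, 39)}.
Set difference of the two operands is {(a, 10), (a, 23), (b, 2), (n, 37), (q, 19), (w, 15), (w, 33), (y, 14), (y, 36), (y, 5)}.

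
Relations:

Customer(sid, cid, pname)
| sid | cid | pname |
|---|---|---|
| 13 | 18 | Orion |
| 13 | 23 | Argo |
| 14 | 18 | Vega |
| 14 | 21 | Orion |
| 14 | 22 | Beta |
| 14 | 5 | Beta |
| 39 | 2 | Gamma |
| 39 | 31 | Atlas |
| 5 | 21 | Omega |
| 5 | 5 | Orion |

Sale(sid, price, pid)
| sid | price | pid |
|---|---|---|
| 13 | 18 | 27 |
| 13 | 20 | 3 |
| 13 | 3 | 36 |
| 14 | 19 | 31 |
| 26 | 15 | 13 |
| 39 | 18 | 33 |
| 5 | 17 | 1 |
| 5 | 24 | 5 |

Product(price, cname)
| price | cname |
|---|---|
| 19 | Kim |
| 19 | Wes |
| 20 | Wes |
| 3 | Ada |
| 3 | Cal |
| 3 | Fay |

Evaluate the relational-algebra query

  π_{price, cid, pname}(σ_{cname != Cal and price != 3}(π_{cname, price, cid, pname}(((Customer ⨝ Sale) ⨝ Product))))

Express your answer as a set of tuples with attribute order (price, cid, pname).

Customer ⋈ Sale (natural join on sid): {(13, 18, Orion, 18, 27), (13, 18, Orion, 20, 3), (13, 18, Orion, 3, 36), (13, 23, Argo, 18, 27), (13, 23, Argo, 20, 3), (13, 23, Argo, 3, 36), (14, 18, Vega, 19, 31), (14, 21, Orion, 19, 31), (14, 22, Beta, 19, 31), (14, 5, Beta, 19, 31), (39, 2, Gamma, 18, 33), (39, 31, Atlas, 18, 33), (5, 21, Omega, 17, 1), (5, 21, Omega, 24, 5), (5, 5, Orion, 17, 1), (5, 5, Orion, 24, 5)}
(Customer ⨝ Sale) ⋈ Product (natural join on price): {(13, 18, Orion, 20, 3, Wes), (13, 18, Orion, 3, 36, Ada), (13, 18, Orion, 3, 36, Cal), (13, 18, Orion, 3, 36, Fay), (13, 23, Argo, 20, 3, Wes), (13, 23, Argo, 3, 36, Ada), (13, 23, Argo, 3, 36, Cal), (13, 23, Argo, 3, 36, Fay), (14, 18, Vega, 19, 31, Kim), (14, 18, Vega, 19, 31, Wes), (14, 21, Orion, 19, 31, Kim), (14, 21, Orion, 19, 31, Wes), (14, 22, Beta, 19, 31, Kim), (14, 22, Beta, 19, 31, Wes), (14, 5, Beta, 19, 31, Kim), (14, 5, Beta, 19, 31, Wes)}
Projecting to cname, price, cid, pname: {(Ada, 3, 18, Orion), (Ada, 3, 23, Argo), (Cal, 3, 18, Orion), (Cal, 3, 23, Argo), (Fay, 3, 18, Orion), (Fay, 3, 23, Argo), (Kim, 19, 18, Vega), (Kim, 19, 21, Orion), (Kim, 19, 22, Beta), (Kim, 19, 5, Beta), (Wes, 19, 18, Vega), (Wes, 19, 21, Orion), (Wes, 19, 22, Beta), (Wes, 19, 5, Beta), (Wes, 20, 18, Orion), (Wes, 20, 23, Argo)}
Selection cname != Cal and price != 3: {(Kim, 19, 18, Vega), (Kim, 19, 21, Orion), (Kim, 19, 22, Beta), (Kim, 19, 5, Beta), (Wes, 19, 18, Vega), (Wes, 19, 21, Orion), (Wes, 19, 22, Beta), (Wes, 19, 5, Beta), (Wes, 20, 18, Orion), (Wes, 20, 23, Argo)}
Projecting to price, cid, pname (4 duplicate(s) eliminated): {(19, 18, Vega), (19, 21, Orion), (19, 22, Beta), (19, 5, Beta), (20, 18, Orion), (20, 23, Argo)}

{(19, 18, Vega), (19, 21, Orion), (19, 22, Beta), (19, 5, Beta), (20, 18, Orion), (20, 23, Argo)}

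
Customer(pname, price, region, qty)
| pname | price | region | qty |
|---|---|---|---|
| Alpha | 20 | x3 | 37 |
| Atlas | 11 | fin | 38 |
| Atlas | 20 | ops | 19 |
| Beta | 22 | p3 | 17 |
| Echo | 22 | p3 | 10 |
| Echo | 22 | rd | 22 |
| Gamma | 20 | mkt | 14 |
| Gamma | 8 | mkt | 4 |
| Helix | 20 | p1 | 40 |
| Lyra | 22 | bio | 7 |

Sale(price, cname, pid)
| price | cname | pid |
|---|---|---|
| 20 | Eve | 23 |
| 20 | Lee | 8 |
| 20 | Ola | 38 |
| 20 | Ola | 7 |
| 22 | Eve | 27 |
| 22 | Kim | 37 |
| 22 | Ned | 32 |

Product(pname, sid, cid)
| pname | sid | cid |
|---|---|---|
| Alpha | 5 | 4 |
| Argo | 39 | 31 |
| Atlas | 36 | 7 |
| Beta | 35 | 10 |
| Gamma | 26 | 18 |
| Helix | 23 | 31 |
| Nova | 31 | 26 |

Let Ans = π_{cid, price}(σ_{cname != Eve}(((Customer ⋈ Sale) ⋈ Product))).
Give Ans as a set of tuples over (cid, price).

Joining Customer and Sale on price yields {(Alpha, 20, x3, 37, Eve, 23), (Alpha, 20, x3, 37, Lee, 8), (Alpha, 20, x3, 37, Ola, 38), (Alpha, 20, x3, 37, Ola, 7), (Atlas, 20, ops, 19, Eve, 23), (Atlas, 20, ops, 19, Lee, 8), (Atlas, 20, ops, 19, Ola, 38), (Atlas, 20, ops, 19, Ola, 7), (Beta, 22, p3, 17, Eve, 27), (Beta, 22, p3, 17, Kim, 37), (Beta, 22, p3, 17, Ned, 32), (Echo, 22, p3, 10, Eve, 27), (Echo, 22, p3, 10, Kim, 37), (Echo, 22, p3, 10, Ned, 32), (Echo, 22, rd, 22, Eve, 27), (Echo, 22, rd, 22, Kim, 37), (Echo, 22, rd, 22, Ned, 32), (Gamma, 20, mkt, 14, Eve, 23), (Gamma, 20, mkt, 14, Lee, 8), (Gamma, 20, mkt, 14, Ola, 38), (Gamma, 20, mkt, 14, Ola, 7), (Helix, 20, p1, 40, Eve, 23), (Helix, 20, p1, 40, Lee, 8), (Helix, 20, p1, 40, Ola, 38), (Helix, 20, p1, 40, Ola, 7), (Lyra, 22, bio, 7, Eve, 27), (Lyra, 22, bio, 7, Kim, 37), (Lyra, 22, bio, 7, Ned, 32)}.
Joining (Customer ⋈ Sale) and Product on pname yields {(Alpha, 20, x3, 37, Eve, 23, 5, 4), (Alpha, 20, x3, 37, Lee, 8, 5, 4), (Alpha, 20, x3, 37, Ola, 38, 5, 4), (Alpha, 20, x3, 37, Ola, 7, 5, 4), (Atlas, 20, ops, 19, Eve, 23, 36, 7), (Atlas, 20, ops, 19, Lee, 8, 36, 7), (Atlas, 20, ops, 19, Ola, 38, 36, 7), (Atlas, 20, ops, 19, Ola, 7, 36, 7), (Beta, 22, p3, 17, Eve, 27, 35, 10), (Beta, 22, p3, 17, Kim, 37, 35, 10), (Beta, 22, p3, 17, Ned, 32, 35, 10), (Gamma, 20, mkt, 14, Eve, 23, 26, 18), (Gamma, 20, mkt, 14, Lee, 8, 26, 18), (Gamma, 20, mkt, 14, Ola, 38, 26, 18), (Gamma, 20, mkt, 14, Ola, 7, 26, 18), (Helix, 20, p1, 40, Eve, 23, 23, 31), (Helix, 20, p1, 40, Lee, 8, 23, 31), (Helix, 20, p1, 40, Ola, 38, 23, 31), (Helix, 20, p1, 40, Ola, 7, 23, 31)}.
Selection cname != Eve: {(Alpha, 20, x3, 37, Lee, 8, 5, 4), (Alpha, 20, x3, 37, Ola, 38, 5, 4), (Alpha, 20, x3, 37, Ola, 7, 5, 4), (Atlas, 20, ops, 19, Lee, 8, 36, 7), (Atlas, 20, ops, 19, Ola, 38, 36, 7), (Atlas, 20, ops, 19, Ola, 7, 36, 7), (Beta, 22, p3, 17, Kim, 37, 35, 10), (Beta, 22, p3, 17, Ned, 32, 35, 10), (Gamma, 20, mkt, 14, Lee, 8, 26, 18), (Gamma, 20, mkt, 14, Ola, 38, 26, 18), (Gamma, 20, mkt, 14, Ola, 7, 26, 18), (Helix, 20, p1, 40, Lee, 8, 23, 31), (Helix, 20, p1, 40, Ola, 38, 23, 31), (Helix, 20, p1, 40, Ola, 7, 23, 31)}
Keep only column(s) cid, price (9 duplicate(s) eliminated): {(10, 22), (18, 20), (31, 20), (4, 20), (7, 20)}

{(10, 22), (18, 20), (31, 20), (4, 20), (7, 20)}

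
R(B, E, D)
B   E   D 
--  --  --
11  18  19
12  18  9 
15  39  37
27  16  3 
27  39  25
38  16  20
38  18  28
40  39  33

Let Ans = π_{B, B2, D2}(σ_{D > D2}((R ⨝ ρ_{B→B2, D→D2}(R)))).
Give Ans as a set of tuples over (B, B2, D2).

{(11, 12, 9), (15, 27, 25), (15, 40, 33), (38, 11, 19), (38, 12, 9), (38, 27, 3), (40, 27, 25)}

ρ[B→B2, D→D2]: schema becomes (B2, E, D2); tuples unchanged.
R ⋈ ρ_{B→B2, D→D2}(R) (natural join on E): {(11, 18, 19, 11, 19), (11, 18, 19, 12, 9), (11, 18, 19, 38, 28), (12, 18, 9, 11, 19), (12, 18, 9, 12, 9), (12, 18, 9, 38, 28), (15, 39, 37, 15, 37), (15, 39, 37, 27, 25), (15, 39, 37, 40, 33), (27, 16, 3, 27, 3), (27, 16, 3, 38, 20), (27, 39, 25, 15, 37), (27, 39, 25, 27, 25), (27, 39, 25, 40, 33), (38, 16, 20, 27, 3), (38, 16, 20, 38, 20), (38, 18, 28, 11, 19), (38, 18, 28, 12, 9), (38, 18, 28, 38, 28), (40, 39, 33, 15, 37), (40, 39, 33, 27, 25), (40, 39, 33, 40, 33)}
Apply σ_{D > D2}; surviving tuples: {(11, 18, 19, 12, 9), (15, 39, 37, 27, 25), (15, 39, 37, 40, 33), (38, 16, 20, 27, 3), (38, 18, 28, 11, 19), (38, 18, 28, 12, 9), (40, 39, 33, 27, 25)}
π_{B, B2, D2} gives {(11, 12, 9), (15, 27, 25), (15, 40, 33), (38, 11, 19), (38, 12, 9), (38, 27, 3), (40, 27, 25)}.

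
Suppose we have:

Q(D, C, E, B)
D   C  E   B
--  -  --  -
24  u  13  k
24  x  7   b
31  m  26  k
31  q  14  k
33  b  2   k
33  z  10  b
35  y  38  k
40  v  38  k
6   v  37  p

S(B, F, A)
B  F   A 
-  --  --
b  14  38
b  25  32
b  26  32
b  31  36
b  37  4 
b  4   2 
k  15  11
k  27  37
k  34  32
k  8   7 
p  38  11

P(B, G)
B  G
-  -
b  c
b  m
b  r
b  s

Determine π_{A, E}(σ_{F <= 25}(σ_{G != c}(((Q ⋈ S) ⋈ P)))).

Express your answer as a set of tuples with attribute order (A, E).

{(2, 10), (2, 7), (32, 10), (32, 7), (38, 10), (38, 7)}

Natural join on B: {(24, u, 13, k, 15, 11), (24, u, 13, k, 27, 37), (24, u, 13, k, 34, 32), (24, u, 13, k, 8, 7), (24, x, 7, b, 14, 38), (24, x, 7, b, 25, 32), (24, x, 7, b, 26, 32), (24, x, 7, b, 31, 36), (24, x, 7, b, 37, 4), (24, x, 7, b, 4, 2), (31, m, 26, k, 15, 11), (31, m, 26, k, 27, 37), (31, m, 26, k, 34, 32), (31, m, 26, k, 8, 7), (31, q, 14, k, 15, 11), (31, q, 14, k, 27, 37), (31, q, 14, k, 34, 32), (31, q, 14, k, 8, 7), (33, b, 2, k, 15, 11), (33, b, 2, k, 27, 37), (33, b, 2, k, 34, 32), (33, b, 2, k, 8, 7), (33, z, 10, b, 14, 38), (33, z, 10, b, 25, 32), (33, z, 10, b, 26, 32), (33, z, 10, b, 31, 36), (33, z, 10, b, 37, 4), (33, z, 10, b, 4, 2), (35, y, 38, k, 15, 11), (35, y, 38, k, 27, 37), (35, y, 38, k, 34, 32), (35, y, 38, k, 8, 7), (40, v, 38, k, 15, 11), (40, v, 38, k, 27, 37), (40, v, 38, k, 34, 32), (40, v, 38, k, 8, 7), (6, v, 37, p, 38, 11)}
Natural join on B: {(24, x, 7, b, 14, 38, c), (24, x, 7, b, 14, 38, m), (24, x, 7, b, 14, 38, r), (24, x, 7, b, 14, 38, s), (24, x, 7, b, 25, 32, c), (24, x, 7, b, 25, 32, m), (24, x, 7, b, 25, 32, r), (24, x, 7, b, 25, 32, s), (24, x, 7, b, 26, 32, c), (24, x, 7, b, 26, 32, m), (24, x, 7, b, 26, 32, r), (24, x, 7, b, 26, 32, s), (24, x, 7, b, 31, 36, c), (24, x, 7, b, 31, 36, m), (24, x, 7, b, 31, 36, r), (24, x, 7, b, 31, 36, s), (24, x, 7, b, 37, 4, c), (24, x, 7, b, 37, 4, m), (24, x, 7, b, 37, 4, r), (24, x, 7, b, 37, 4, s), (24, x, 7, b, 4, 2, c), (24, x, 7, b, 4, 2, m), (24, x, 7, b, 4, 2, r), (24, x, 7, b, 4, 2, s), (33, z, 10, b, 14, 38, c), (33, z, 10, b, 14, 38, m), (33, z, 10, b, 14, 38, r), (33, z, 10, b, 14, 38, s), (33, z, 10, b, 25, 32, c), (33, z, 10, b, 25, 32, m), (33, z, 10, b, 25, 32, r), (33, z, 10, b, 25, 32, s), (33, z, 10, b, 26, 32, c), (33, z, 10, b, 26, 32, m), (33, z, 10, b, 26, 32, r), (33, z, 10, b, 26, 32, s), (33, z, 10, b, 31, 36, c), (33, z, 10, b, 31, 36, m), (33, z, 10, b, 31, 36, r), (33, z, 10, b, 31, 36, s), (33, z, 10, b, 37, 4, c), (33, z, 10, b, 37, 4, m), (33, z, 10, b, 37, 4, r), (33, z, 10, b, 37, 4, s), (33, z, 10, b, 4, 2, c), (33, z, 10, b, 4, 2, m), (33, z, 10, b, 4, 2, r), (33, z, 10, b, 4, 2, s)}
σ[G != c]: keep tuples satisfying G != c → {(24, x, 7, b, 14, 38, m), (24, x, 7, b, 14, 38, r), (24, x, 7, b, 14, 38, s), (24, x, 7, b, 25, 32, m), (24, x, 7, b, 25, 32, r), (24, x, 7, b, 25, 32, s), (24, x, 7, b, 26, 32, m), (24, x, 7, b, 26, 32, r), (24, x, 7, b, 26, 32, s), (24, x, 7, b, 31, 36, m), (24, x, 7, b, 31, 36, r), (24, x, 7, b, 31, 36, s), (24, x, 7, b, 37, 4, m), (24, x, 7, b, 37, 4, r), (24, x, 7, b, 37, 4, s), (24, x, 7, b, 4, 2, m), (24, x, 7, b, 4, 2, r), (24, x, 7, b, 4, 2, s), (33, z, 10, b, 14, 38, m), (33, z, 10, b, 14, 38, r), (33, z, 10, b, 14, 38, s), (33, z, 10, b, 25, 32, m), (33, z, 10, b, 25, 32, r), (33, z, 10, b, 25, 32, s), (33, z, 10, b, 26, 32, m), (33, z, 10, b, 26, 32, r), (33, z, 10, b, 26, 32, s), (33, z, 10, b, 31, 36, m), (33, z, 10, b, 31, 36, r), (33, z, 10, b, 31, 36, s), (33, z, 10, b, 37, 4, m), (33, z, 10, b, 37, 4, r), (33, z, 10, b, 37, 4, s), (33, z, 10, b, 4, 2, m), (33, z, 10, b, 4, 2, r), (33, z, 10, b, 4, 2, s)}
σ[F <= 25]: keep tuples satisfying F <= 25 → {(24, x, 7, b, 14, 38, m), (24, x, 7, b, 14, 38, r), (24, x, 7, b, 14, 38, s), (24, x, 7, b, 25, 32, m), (24, x, 7, b, 25, 32, r), (24, x, 7, b, 25, 32, s), (24, x, 7, b, 4, 2, m), (24, x, 7, b, 4, 2, r), (24, x, 7, b, 4, 2, s), (33, z, 10, b, 14, 38, m), (33, z, 10, b, 14, 38, r), (33, z, 10, b, 14, 38, s), (33, z, 10, b, 25, 32, m), (33, z, 10, b, 25, 32, r), (33, z, 10, b, 25, 32, s), (33, z, 10, b, 4, 2, m), (33, z, 10, b, 4, 2, r), (33, z, 10, b, 4, 2, s)}
π_{A, E} gives {(2, 10), (2, 7), (32, 10), (32, 7), (38, 10), (38, 7)} (12 duplicate(s) eliminated).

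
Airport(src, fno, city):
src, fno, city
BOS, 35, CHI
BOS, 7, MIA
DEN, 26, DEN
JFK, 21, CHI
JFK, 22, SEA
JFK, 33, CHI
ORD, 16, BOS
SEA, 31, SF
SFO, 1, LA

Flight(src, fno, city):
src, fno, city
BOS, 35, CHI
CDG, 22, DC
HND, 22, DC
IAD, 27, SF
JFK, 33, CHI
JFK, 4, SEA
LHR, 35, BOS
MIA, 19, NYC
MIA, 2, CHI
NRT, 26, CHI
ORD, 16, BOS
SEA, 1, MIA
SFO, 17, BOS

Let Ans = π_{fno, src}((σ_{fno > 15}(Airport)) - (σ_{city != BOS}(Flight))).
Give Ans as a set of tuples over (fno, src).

{(16, ORD), (21, JFK), (22, JFK), (26, DEN), (31, SEA)}

Selection fno > 15: {(BOS, 35, CHI), (DEN, 26, DEN), (JFK, 21, CHI), (JFK, 22, SEA), (JFK, 33, CHI), (ORD, 16, BOS), (SEA, 31, SF)}
Selection city != BOS: {(BOS, 35, CHI), (CDG, 22, DC), (HND, 22, DC), (IAD, 27, SF), (JFK, 33, CHI), (JFK, 4, SEA), (MIA, 19, NYC), (MIA, 2, CHI), (NRT, 26, CHI), (SEA, 1, MIA)}
Taking the difference: {(DEN, 26, DEN), (JFK, 21, CHI), (JFK, 22, SEA), (ORD, 16, BOS), (SEA, 31, SF)}
π[fno, src]: project onto (fno, src) → {(16, ORD), (21, JFK), (22, JFK), (26, DEN), (31, SEA)}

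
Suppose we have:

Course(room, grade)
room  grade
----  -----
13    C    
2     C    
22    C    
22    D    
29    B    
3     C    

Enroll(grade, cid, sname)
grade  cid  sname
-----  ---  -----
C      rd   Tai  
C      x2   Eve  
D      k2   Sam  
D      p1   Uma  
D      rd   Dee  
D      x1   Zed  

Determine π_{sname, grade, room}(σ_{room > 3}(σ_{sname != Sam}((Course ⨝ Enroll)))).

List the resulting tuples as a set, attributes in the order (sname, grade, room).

{(Dee, D, 22), (Eve, C, 13), (Eve, C, 22), (Tai, C, 13), (Tai, C, 22), (Uma, D, 22), (Zed, D, 22)}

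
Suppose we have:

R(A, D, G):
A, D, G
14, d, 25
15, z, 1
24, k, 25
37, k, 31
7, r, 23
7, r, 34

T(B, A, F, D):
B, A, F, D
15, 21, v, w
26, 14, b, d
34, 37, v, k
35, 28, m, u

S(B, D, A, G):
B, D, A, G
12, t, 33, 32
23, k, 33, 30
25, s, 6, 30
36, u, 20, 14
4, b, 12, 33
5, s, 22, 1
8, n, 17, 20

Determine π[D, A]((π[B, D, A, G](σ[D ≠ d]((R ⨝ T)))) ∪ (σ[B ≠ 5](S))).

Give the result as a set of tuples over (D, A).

{(b, 12), (k, 33), (k, 37), (n, 17), (s, 6), (t, 33), (u, 20)}

Joining R and T on A, D yields {(14, d, 25, 26, b), (37, k, 31, 34, v)}.
Apply σ_{D ≠ d}; surviving tuples: {(37, k, 31, 34, v)}
Keep only column(s) B, D, A, G: {(34, k, 37, 31)}
Apply σ_{B ≠ 5}; surviving tuples: {(12, t, 33, 32), (23, k, 33, 30), (25, s, 6, 30), (36, u, 20, 14), (4, b, 12, 33), (8, n, 17, 20)}
Taking the union: {(12, t, 33, 32), (23, k, 33, 30), (25, s, 6, 30), (34, k, 37, 31), (36, u, 20, 14), (4, b, 12, 33), (8, n, 17, 20)}
Keep only column(s) D, A: {(b, 12), (k, 33), (k, 37), (n, 17), (s, 6), (t, 33), (u, 20)}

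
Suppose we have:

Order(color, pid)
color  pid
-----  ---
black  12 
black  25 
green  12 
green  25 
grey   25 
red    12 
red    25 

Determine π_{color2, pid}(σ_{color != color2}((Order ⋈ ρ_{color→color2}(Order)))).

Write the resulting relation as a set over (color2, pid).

{(black, 12), (black, 25), (green, 12), (green, 25), (grey, 25), (red, 12), (red, 25)}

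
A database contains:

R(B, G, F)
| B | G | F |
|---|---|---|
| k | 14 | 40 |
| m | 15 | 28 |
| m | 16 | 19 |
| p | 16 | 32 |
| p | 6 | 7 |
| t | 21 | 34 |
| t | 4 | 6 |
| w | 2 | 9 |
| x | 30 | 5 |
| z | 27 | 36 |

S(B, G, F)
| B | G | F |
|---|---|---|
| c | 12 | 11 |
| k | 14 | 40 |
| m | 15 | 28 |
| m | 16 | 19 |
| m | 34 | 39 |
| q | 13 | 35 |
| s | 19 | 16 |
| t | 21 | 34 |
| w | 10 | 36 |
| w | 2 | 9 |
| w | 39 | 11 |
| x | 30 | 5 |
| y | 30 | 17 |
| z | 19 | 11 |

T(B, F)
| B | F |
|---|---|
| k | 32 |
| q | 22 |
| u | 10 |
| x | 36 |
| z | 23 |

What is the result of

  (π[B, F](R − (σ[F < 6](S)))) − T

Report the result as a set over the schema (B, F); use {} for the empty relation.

Selection F < 6: {(x, 30, 5)}
Set difference of the two operands is {(k, 14, 40), (m, 15, 28), (m, 16, 19), (p, 16, 32), (p, 6, 7), (t, 21, 34), (t, 4, 6), (w, 2, 9), (z, 27, 36)}.
π[B, F]: project onto (B, F) → {(k, 40), (m, 19), (m, 28), (p, 32), (p, 7), (t, 34), (t, 6), (w, 9), (z, 36)}
Set difference of the two operands is {(k, 40), (m, 19), (m, 28), (p, 32), (p, 7), (t, 34), (t, 6), (w, 9), (z, 36)}.

{(k, 40), (m, 19), (m, 28), (p, 32), (p, 7), (t, 34), (t, 6), (w, 9), (z, 36)}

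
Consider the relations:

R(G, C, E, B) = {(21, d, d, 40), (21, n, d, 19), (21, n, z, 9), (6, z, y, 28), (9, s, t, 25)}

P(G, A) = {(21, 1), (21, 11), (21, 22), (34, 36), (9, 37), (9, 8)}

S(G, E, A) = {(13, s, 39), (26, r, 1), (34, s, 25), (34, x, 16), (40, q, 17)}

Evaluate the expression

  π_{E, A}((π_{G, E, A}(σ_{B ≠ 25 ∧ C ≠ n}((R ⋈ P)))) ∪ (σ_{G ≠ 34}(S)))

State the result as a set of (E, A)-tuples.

Joining R and P on G yields {(21, d, d, 40, 1), (21, d, d, 40, 11), (21, d, d, 40, 22), (21, n, d, 19, 1), (21, n, d, 19, 11), (21, n, d, 19, 22), (21, n, z, 9, 1), (21, n, z, 9, 11), (21, n, z, 9, 22), (9, s, t, 25, 37), (9, s, t, 25, 8)}.
Filtering on B ≠ 25 ∧ C ≠ n leaves {(21, d, d, 40, 1), (21, d, d, 40, 11), (21, d, d, 40, 22)}.
Keep only column(s) G, E, A: {(21, d, 1), (21, d, 11), (21, d, 22)}
Filtering on G ≠ 34 leaves {(13, s, 39), (26, r, 1), (40, q, 17)}.
Union: {(21, d, 1), (21, d, 11), (21, d, 22)} with {(13, s, 39), (26, r, 1), (40, q, 17)} → {(13, s, 39), (21, d, 1), (21, d, 11), (21, d, 22), (26, r, 1), (40, q, 17)}
Keep only column(s) E, A: {(d, 1), (d, 11), (d, 22), (q, 17), (r, 1), (s, 39)}

{(d, 1), (d, 11), (d, 22), (q, 17), (r, 1), (s, 39)}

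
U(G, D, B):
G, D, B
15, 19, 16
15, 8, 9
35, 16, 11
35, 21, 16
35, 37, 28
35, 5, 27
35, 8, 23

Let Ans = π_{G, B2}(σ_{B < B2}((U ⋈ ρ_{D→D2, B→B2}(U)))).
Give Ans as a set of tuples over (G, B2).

ρ[D→D2, B→B2]: schema becomes (G, D2, B2); tuples unchanged.
Joining U and ρ_{D→D2, B→B2}(U) on G yields {(15, 19, 16, 19, 16), (15, 19, 16, 8, 9), (15, 8, 9, 19, 16), (15, 8, 9, 8, 9), (35, 16, 11, 16, 11), (35, 16, 11, 21, 16), (35, 16, 11, 37, 28), (35, 16, 11, 5, 27), (35, 16, 11, 8, 23), (35, 21, 16, 16, 11), (35, 21, 16, 21, 16), (35, 21, 16, 37, 28), (35, 21, 16, 5, 27), (35, 21, 16, 8, 23), (35, 37, 28, 16, 11), (35, 37, 28, 21, 16), (35, 37, 28, 37, 28), (35, 37, 28, 5, 27), (35, 37, 28, 8, 23), (35, 5, 27, 16, 11), (35, 5, 27, 21, 16), (35, 5, 27, 37, 28), (35, 5, 27, 5, 27), (35, 5, 27, 8, 23), (35, 8, 23, 16, 11), (35, 8, 23, 21, 16), (35, 8, 23, 37, 28), (35, 8, 23, 5, 27), (35, 8, 23, 8, 23)}.
σ[B < B2]: keep tuples satisfying B < B2 → {(15, 8, 9, 19, 16), (35, 16, 11, 21, 16), (35, 16, 11, 37, 28), (35, 16, 11, 5, 27), (35, 16, 11, 8, 23), (35, 21, 16, 37, 28), (35, 21, 16, 5, 27), (35, 21, 16, 8, 23), (35, 5, 27, 37, 28), (35, 8, 23, 37, 28), (35, 8, 23, 5, 27)}
Keep only column(s) G, B2 (6 duplicate(s) eliminated): {(15, 16), (35, 16), (35, 23), (35, 27), (35, 28)}

{(15, 16), (35, 16), (35, 23), (35, 27), (35, 28)}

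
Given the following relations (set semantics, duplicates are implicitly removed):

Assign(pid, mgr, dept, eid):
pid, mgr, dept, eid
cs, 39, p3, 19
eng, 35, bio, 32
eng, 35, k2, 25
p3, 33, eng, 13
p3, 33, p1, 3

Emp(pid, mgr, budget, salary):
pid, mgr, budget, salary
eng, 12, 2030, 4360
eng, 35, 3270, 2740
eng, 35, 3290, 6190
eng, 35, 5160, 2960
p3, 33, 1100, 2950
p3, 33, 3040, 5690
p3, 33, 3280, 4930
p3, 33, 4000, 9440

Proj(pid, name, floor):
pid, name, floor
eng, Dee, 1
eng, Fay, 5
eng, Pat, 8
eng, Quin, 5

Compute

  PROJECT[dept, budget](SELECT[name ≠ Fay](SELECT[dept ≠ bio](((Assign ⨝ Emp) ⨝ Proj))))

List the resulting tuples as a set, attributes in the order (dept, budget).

{(k2, 3270), (k2, 3290), (k2, 5160)}

Natural join on pid, mgr: {(eng, 35, bio, 32, 3270, 2740), (eng, 35, bio, 32, 3290, 6190), (eng, 35, bio, 32, 5160, 2960), (eng, 35, k2, 25, 3270, 2740), (eng, 35, k2, 25, 3290, 6190), (eng, 35, k2, 25, 5160, 2960), (p3, 33, eng, 13, 1100, 2950), (p3, 33, eng, 13, 3040, 5690), (p3, 33, eng, 13, 3280, 4930), (p3, 33, eng, 13, 4000, 9440), (p3, 33, p1, 3, 1100, 2950), (p3, 33, p1, 3, 3040, 5690), (p3, 33, p1, 3, 3280, 4930), (p3, 33, p1, 3, 4000, 9440)}
Natural join on pid: {(eng, 35, bio, 32, 3270, 2740, Dee, 1), (eng, 35, bio, 32, 3270, 2740, Fay, 5), (eng, 35, bio, 32, 3270, 2740, Pat, 8), (eng, 35, bio, 32, 3270, 2740, Quin, 5), (eng, 35, bio, 32, 3290, 6190, Dee, 1), (eng, 35, bio, 32, 3290, 6190, Fay, 5), (eng, 35, bio, 32, 3290, 6190, Pat, 8), (eng, 35, bio, 32, 3290, 6190, Quin, 5), (eng, 35, bio, 32, 5160, 2960, Dee, 1), (eng, 35, bio, 32, 5160, 2960, Fay, 5), (eng, 35, bio, 32, 5160, 2960, Pat, 8), (eng, 35, bio, 32, 5160, 2960, Quin, 5), (eng, 35, k2, 25, 3270, 2740, Dee, 1), (eng, 35, k2, 25, 3270, 2740, Fay, 5), (eng, 35, k2, 25, 3270, 2740, Pat, 8), (eng, 35, k2, 25, 3270, 2740, Quin, 5), (eng, 35, k2, 25, 3290, 6190, Dee, 1), (eng, 35, k2, 25, 3290, 6190, Fay, 5), (eng, 35, k2, 25, 3290, 6190, Pat, 8), (eng, 35, k2, 25, 3290, 6190, Quin, 5), (eng, 35, k2, 25, 5160, 2960, Dee, 1), (eng, 35, k2, 25, 5160, 2960, Fay, 5), (eng, 35, k2, 25, 5160, 2960, Pat, 8), (eng, 35, k2, 25, 5160, 2960, Quin, 5)}
Apply σ_{dept ≠ bio}; surviving tuples: {(eng, 35, k2, 25, 3270, 2740, Dee, 1), (eng, 35, k2, 25, 3270, 2740, Fay, 5), (eng, 35, k2, 25, 3270, 2740, Pat, 8), (eng, 35, k2, 25, 3270, 2740, Quin, 5), (eng, 35, k2, 25, 3290, 6190, Dee, 1), (eng, 35, k2, 25, 3290, 6190, Fay, 5), (eng, 35, k2, 25, 3290, 6190, Pat, 8), (eng, 35, k2, 25, 3290, 6190, Quin, 5), (eng, 35, k2, 25, 5160, 2960, Dee, 1), (eng, 35, k2, 25, 5160, 2960, Fay, 5), (eng, 35, k2, 25, 5160, 2960, Pat, 8), (eng, 35, k2, 25, 5160, 2960, Quin, 5)}
Apply σ_{name ≠ Fay}; surviving tuples: {(eng, 35, k2, 25, 3270, 2740, Dee, 1), (eng, 35, k2, 25, 3270, 2740, Pat, 8), (eng, 35, k2, 25, 3270, 2740, Quin, 5), (eng, 35, k2, 25, 3290, 6190, Dee, 1), (eng, 35, k2, 25, 3290, 6190, Pat, 8), (eng, 35, k2, 25, 3290, 6190, Quin, 5), (eng, 35, k2, 25, 5160, 2960, Dee, 1), (eng, 35, k2, 25, 5160, 2960, Pat, 8), (eng, 35, k2, 25, 5160, 2960, Quin, 5)}
π[dept, budget]: project onto (dept, budget) (6 duplicate(s) eliminated) → {(k2, 3270), (k2, 3290), (k2, 5160)}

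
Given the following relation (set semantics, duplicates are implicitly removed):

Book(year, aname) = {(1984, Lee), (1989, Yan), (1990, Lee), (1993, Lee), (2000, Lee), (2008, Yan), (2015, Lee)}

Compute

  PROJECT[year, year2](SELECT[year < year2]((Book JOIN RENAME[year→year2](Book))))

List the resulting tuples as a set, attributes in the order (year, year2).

{(1984, 1990), (1984, 1993), (1984, 2000), (1984, 2015), (1989, 2008), (1990, 1993), (1990, 2000), (1990, 2015), (1993, 2000), (1993, 2015), (2000, 2015)}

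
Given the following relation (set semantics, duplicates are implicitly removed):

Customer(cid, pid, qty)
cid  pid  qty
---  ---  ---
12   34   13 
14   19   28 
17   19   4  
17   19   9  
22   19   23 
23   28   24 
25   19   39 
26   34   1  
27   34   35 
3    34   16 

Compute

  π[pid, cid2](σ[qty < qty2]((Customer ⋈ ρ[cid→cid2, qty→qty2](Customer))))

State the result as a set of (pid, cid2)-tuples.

{(19, 14), (19, 17), (19, 22), (19, 25), (34, 12), (34, 27), (34, 3)}

ρ[cid→cid2, qty→qty2]: schema becomes (cid2, pid, qty2); tuples unchanged.
Natural join on pid: {(12, 34, 13, 12, 13), (12, 34, 13, 26, 1), (12, 34, 13, 27, 35), (12, 34, 13, 3, 16), (14, 19, 28, 14, 28), (14, 19, 28, 17, 4), (14, 19, 28, 17, 9), (14, 19, 28, 22, 23), (14, 19, 28, 25, 39), (17, 19, 4, 14, 28), (17, 19, 4, 17, 4), (17, 19, 4, 17, 9), (17, 19, 4, 22, 23), (17, 19, 4, 25, 39), (17, 19, 9, 14, 28), (17, 19, 9, 17, 4), (17, 19, 9, 17, 9), (17, 19, 9, 22, 23), (17, 19, 9, 25, 39), (22, 19, 23, 14, 28), (22, 19, 23, 17, 4), (22, 19, 23, 17, 9), (22, 19, 23, 22, 23), (22, 19, 23, 25, 39), (23, 28, 24, 23, 24), (25, 19, 39, 14, 28), (25, 19, 39, 17, 4), (25, 19, 39, 17, 9), (25, 19, 39, 22, 23), (25, 19, 39, 25, 39), (26, 34, 1, 12, 13), (26, 34, 1, 26, 1), (26, 34, 1, 27, 35), (26, 34, 1, 3, 16), (27, 34, 35, 12, 13), (27, 34, 35, 26, 1), (27, 34, 35, 27, 35), (27, 34, 35, 3, 16), (3, 34, 16, 12, 13), (3, 34, 16, 26, 1), (3, 34, 16, 27, 35), (3, 34, 16, 3, 16)}
σ[qty < qty2]: keep tuples satisfying qty < qty2 → {(12, 34, 13, 27, 35), (12, 34, 13, 3, 16), (14, 19, 28, 25, 39), (17, 19, 4, 14, 28), (17, 19, 4, 17, 9), (17, 19, 4, 22, 23), (17, 19, 4, 25, 39), (17, 19, 9, 14, 28), (17, 19, 9, 22, 23), (17, 19, 9, 25, 39), (22, 19, 23, 14, 28), (22, 19, 23, 25, 39), (26, 34, 1, 12, 13), (26, 34, 1, 27, 35), (26, 34, 1, 3, 16), (3, 34, 16, 27, 35)}
π[pid, cid2]: project onto (pid, cid2) (9 duplicate(s) eliminated) → {(19, 14), (19, 17), (19, 22), (19, 25), (34, 12), (34, 27), (34, 3)}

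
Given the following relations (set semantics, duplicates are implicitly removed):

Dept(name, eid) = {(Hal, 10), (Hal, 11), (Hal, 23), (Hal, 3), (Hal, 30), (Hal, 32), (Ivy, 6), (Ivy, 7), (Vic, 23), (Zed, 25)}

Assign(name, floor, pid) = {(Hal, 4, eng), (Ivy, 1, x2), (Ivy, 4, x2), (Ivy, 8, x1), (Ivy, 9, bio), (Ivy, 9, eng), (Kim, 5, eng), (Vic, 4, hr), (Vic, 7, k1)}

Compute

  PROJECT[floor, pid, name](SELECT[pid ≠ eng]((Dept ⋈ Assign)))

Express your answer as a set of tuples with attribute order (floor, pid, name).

Joining Dept and Assign on name yields {(Hal, 10, 4, eng), (Hal, 11, 4, eng), (Hal, 23, 4, eng), (Hal, 3, 4, eng), (Hal, 30, 4, eng), (Hal, 32, 4, eng), (Ivy, 6, 1, x2), (Ivy, 6, 4, x2), (Ivy, 6, 8, x1), (Ivy, 6, 9, bio), (Ivy, 6, 9, eng), (Ivy, 7, 1, x2), (Ivy, 7, 4, x2), (Ivy, 7, 8, x1), (Ivy, 7, 9, bio), (Ivy, 7, 9, eng), (Vic, 23, 4, hr), (Vic, 23, 7, k1)}.
Filtering on pid ≠ eng leaves {(Ivy, 6, 1, x2), (Ivy, 6, 4, x2), (Ivy, 6, 8, x1), (Ivy, 6, 9, bio), (Ivy, 7, 1, x2), (Ivy, 7, 4, x2), (Ivy, 7, 8, x1), (Ivy, 7, 9, bio), (Vic, 23, 4, hr), (Vic, 23, 7, k1)}.
π[floor, pid, name]: project onto (floor, pid, name) (4 duplicate(s) eliminated) → {(1, x2, Ivy), (4, hr, Vic), (4, x2, Ivy), (7, k1, Vic), (8, x1, Ivy), (9, bio, Ivy)}

{(1, x2, Ivy), (4, hr, Vic), (4, x2, Ivy), (7, k1, Vic), (8, x1, Ivy), (9, bio, Ivy)}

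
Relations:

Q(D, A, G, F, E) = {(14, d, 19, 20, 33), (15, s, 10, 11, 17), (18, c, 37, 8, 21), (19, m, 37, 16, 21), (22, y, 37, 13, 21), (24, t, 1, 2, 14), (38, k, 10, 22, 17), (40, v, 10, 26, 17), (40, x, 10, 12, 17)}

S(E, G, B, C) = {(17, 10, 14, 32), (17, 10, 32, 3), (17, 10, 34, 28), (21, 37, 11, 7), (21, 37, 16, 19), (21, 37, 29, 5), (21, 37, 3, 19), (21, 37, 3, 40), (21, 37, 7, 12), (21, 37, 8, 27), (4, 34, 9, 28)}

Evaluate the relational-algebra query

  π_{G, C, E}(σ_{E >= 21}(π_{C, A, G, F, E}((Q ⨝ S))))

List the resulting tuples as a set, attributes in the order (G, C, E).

{(37, 12, 21), (37, 19, 21), (37, 27, 21), (37, 40, 21), (37, 5, 21), (37, 7, 21)}

Natural join on G, E: {(15, s, 10, 11, 17, 14, 32), (15, s, 10, 11, 17, 32, 3), (15, s, 10, 11, 17, 34, 28), (18, c, 37, 8, 21, 11, 7), (18, c, 37, 8, 21, 16, 19), (18, c, 37, 8, 21, 29, 5), (18, c, 37, 8, 21, 3, 19), (18, c, 37, 8, 21, 3, 40), (18, c, 37, 8, 21, 7, 12), (18, c, 37, 8, 21, 8, 27), (19, m, 37, 16, 21, 11, 7), (19, m, 37, 16, 21, 16, 19), (19, m, 37, 16, 21, 29, 5), (19, m, 37, 16, 21, 3, 19), (19, m, 37, 16, 21, 3, 40), (19, m, 37, 16, 21, 7, 12), (19, m, 37, 16, 21, 8, 27), (22, y, 37, 13, 21, 11, 7), (22, y, 37, 13, 21, 16, 19), (22, y, 37, 13, 21, 29, 5), (22, y, 37, 13, 21, 3, 19), (22, y, 37, 13, 21, 3, 40), (22, y, 37, 13, 21, 7, 12), (22, y, 37, 13, 21, 8, 27), (38, k, 10, 22, 17, 14, 32), (38, k, 10, 22, 17, 32, 3), (38, k, 10, 22, 17, 34, 28), (40, v, 10, 26, 17, 14, 32), (40, v, 10, 26, 17, 32, 3), (40, v, 10, 26, 17, 34, 28), (40, x, 10, 12, 17, 14, 32), (40, x, 10, 12, 17, 32, 3), (40, x, 10, 12, 17, 34, 28)}
Projecting to C, A, G, F, E (3 duplicate(s) eliminated): {(12, c, 37, 8, 21), (12, m, 37, 16, 21), (12, y, 37, 13, 21), (19, c, 37, 8, 21), (19, m, 37, 16, 21), (19, y, 37, 13, 21), (27, c, 37, 8, 21), (27, m, 37, 16, 21), (27, y, 37, 13, 21), (28, k, 10, 22, 17), (28, s, 10, 11, 17), (28, v, 10, 26, 17), (28, x, 10, 12, 17), (3, k, 10, 22, 17), (3, s, 10, 11, 17), (3, v, 10, 26, 17), (3, x, 10, 12, 17), (32, k, 10, 22, 17), (32, s, 10, 11, 17), (32, v, 10, 26, 17), (32, x, 10, 12, 17), (40, c, 37, 8, 21), (40, m, 37, 16, 21), (40, y, 37, 13, 21), (5, c, 37, 8, 21), (5, m, 37, 16, 21), (5, y, 37, 13, 21), (7, c, 37, 8, 21), (7, m, 37, 16, 21), (7, y, 37, 13, 21)}
Selection E >= 21: {(12, c, 37, 8, 21), (12, m, 37, 16, 21), (12, y, 37, 13, 21), (19, c, 37, 8, 21), (19, m, 37, 16, 21), (19, y, 37, 13, 21), (27, c, 37, 8, 21), (27, m, 37, 16, 21), (27, y, 37, 13, 21), (40, c, 37, 8, 21), (40, m, 37, 16, 21), (40, y, 37, 13, 21), (5, c, 37, 8, 21), (5, m, 37, 16, 21), (5, y, 37, 13, 21), (7, c, 37, 8, 21), (7, m, 37, 16, 21), (7, y, 37, 13, 21)}
Projecting to G, C, E (12 duplicate(s) eliminated): {(37, 12, 21), (37, 19, 21), (37, 27, 21), (37, 40, 21), (37, 5, 21), (37, 7, 21)}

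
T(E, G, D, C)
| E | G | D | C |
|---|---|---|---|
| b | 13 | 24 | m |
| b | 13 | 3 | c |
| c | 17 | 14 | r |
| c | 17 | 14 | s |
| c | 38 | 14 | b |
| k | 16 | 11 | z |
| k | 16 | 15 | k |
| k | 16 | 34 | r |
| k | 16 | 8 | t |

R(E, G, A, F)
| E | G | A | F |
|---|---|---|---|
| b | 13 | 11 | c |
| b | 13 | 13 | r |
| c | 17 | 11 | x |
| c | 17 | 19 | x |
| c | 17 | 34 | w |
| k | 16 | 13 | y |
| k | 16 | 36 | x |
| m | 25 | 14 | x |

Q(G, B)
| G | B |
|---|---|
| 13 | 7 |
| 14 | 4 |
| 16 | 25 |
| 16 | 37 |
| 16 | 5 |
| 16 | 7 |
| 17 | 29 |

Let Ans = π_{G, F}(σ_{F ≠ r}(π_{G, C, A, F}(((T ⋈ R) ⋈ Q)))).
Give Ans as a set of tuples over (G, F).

T ⋈ R (natural join on E, G): {(b, 13, 24, m, 11, c), (b, 13, 24, m, 13, r), (b, 13, 3, c, 11, c), (b, 13, 3, c, 13, r), (c, 17, 14, r, 11, x), (c, 17, 14, r, 19, x), (c, 17, 14, r, 34, w), (c, 17, 14, s, 11, x), (c, 17, 14, s, 19, x), (c, 17, 14, s, 34, w), (k, 16, 11, z, 13, y), (k, 16, 11, z, 36, x), (k, 16, 15, k, 13, y), (k, 16, 15, k, 36, x), (k, 16, 34, r, 13, y), (k, 16, 34, r, 36, x), (k, 16, 8, t, 13, y), (k, 16, 8, t, 36, x)}
(T ⋈ R) ⋈ Q (natural join on G): {(b, 13, 24, m, 11, c, 7), (b, 13, 24, m, 13, r, 7), (b, 13, 3, c, 11, c, 7), (b, 13, 3, c, 13, r, 7), (c, 17, 14, r, 11, x, 29), (c, 17, 14, r, 19, x, 29), (c, 17, 14, r, 34, w, 29), (c, 17, 14, s, 11, x, 29), (c, 17, 14, s, 19, x, 29), (c, 17, 14, s, 34, w, 29), (k, 16, 11, z, 13, y, 25), (k, 16, 11, z, 13, y, 37), (k, 16, 11, z, 13, y, 5), (k, 16, 11, z, 13, y, 7), (k, 16, 11, z, 36, x, 25), (k, 16, 11, z, 36, x, 37), (k, 16, 11, z, 36, x, 5), (k, 16, 11, z, 36, x, 7), (k, 16, 15, k, 13, y, 25), (k, 16, 15, k, 13, y, 37), (k, 16, 15, k, 13, y, 5), (k, 16, 15, k, 13, y, 7), (k, 16, 15, k, 36, x, 25), (k, 16, 15, k, 36, x, 37), (k, 16, 15, k, 36, x, 5), (k, 16, 15, k, 36, x, 7), (k, 16, 34, r, 13, y, 25), (k, 16, 34, r, 13, y, 37), (k, 16, 34, r, 13, y, 5), (k, 16, 34, r, 13, y, 7), (k, 16, 34, r, 36, x, 25), (k, 16, 34, r, 36, x, 37), (k, 16, 34, r, 36, x, 5), (k, 16, 34, r, 36, x, 7), (k, 16, 8, t, 13, y, 25), (k, 16, 8, t, 13, y, 37), (k, 16, 8, t, 13, y, 5), (k, 16, 8, t, 13, y, 7), (k, 16, 8, t, 36, x, 25), (k, 16, 8, t, 36, x, 37), (k, 16, 8, t, 36, x, 5), (k, 16, 8, t, 36, x, 7)}
Keep only column(s) G, C, A, F (24 duplicate(s) eliminated): {(13, c, 11, c), (13, c, 13, r), (13, m, 11, c), (13, m, 13, r), (16, k, 13, y), (16, k, 36, x), (16, r, 13, y), (16, r, 36, x), (16, t, 13, y), (16, t, 36, x), (16, z, 13, y), (16, z, 36, x), (17, r, 11, x), (17, r, 19, x), (17, r, 34, w), (17, s, 11, x), (17, s, 19, x), (17, s, 34, w)}
σ[F ≠ r]: keep tuples satisfying F ≠ r → {(13, c, 11, c), (13, m, 11, c), (16, k, 13, y), (16, k, 36, x), (16, r, 13, y), (16, r, 36, x), (16, t, 13, y), (16, t, 36, x), (16, z, 13, y), (16, z, 36, x), (17, r, 11, x), (17, r, 19, x), (17, r, 34, w), (17, s, 11, x), (17, s, 19, x), (17, s, 34, w)}
Keep only column(s) G, F (11 duplicate(s) eliminated): {(13, c), (16, x), (16, y), (17, w), (17, x)}

{(13, c), (16, x), (16, y), (17, w), (17, x)}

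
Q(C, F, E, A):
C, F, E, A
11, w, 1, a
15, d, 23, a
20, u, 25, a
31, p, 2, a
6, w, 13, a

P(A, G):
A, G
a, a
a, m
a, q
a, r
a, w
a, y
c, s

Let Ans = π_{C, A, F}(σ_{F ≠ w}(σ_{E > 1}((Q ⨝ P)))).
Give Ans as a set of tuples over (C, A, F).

Q ⋈ P (natural join on A): {(11, w, 1, a, a), (11, w, 1, a, m), (11, w, 1, a, q), (11, w, 1, a, r), (11, w, 1, a, w), (11, w, 1, a, y), (15, d, 23, a, a), (15, d, 23, a, m), (15, d, 23, a, q), (15, d, 23, a, r), (15, d, 23, a, w), (15, d, 23, a, y), (20, u, 25, a, a), (20, u, 25, a, m), (20, u, 25, a, q), (20, u, 25, a, r), (20, u, 25, a, w), (20, u, 25, a, y), (31, p, 2, a, a), (31, p, 2, a, m), (31, p, 2, a, q), (31, p, 2, a, r), (31, p, 2, a, w), (31, p, 2, a, y), (6, w, 13, a, a), (6, w, 13, a, m), (6, w, 13, a, q), (6, w, 13, a, r), (6, w, 13, a, w), (6, w, 13, a, y)}
σ[E > 1]: keep tuples satisfying E > 1 → {(15, d, 23, a, a), (15, d, 23, a, m), (15, d, 23, a, q), (15, d, 23, a, r), (15, d, 23, a, w), (15, d, 23, a, y), (20, u, 25, a, a), (20, u, 25, a, m), (20, u, 25, a, q), (20, u, 25, a, r), (20, u, 25, a, w), (20, u, 25, a, y), (31, p, 2, a, a), (31, p, 2, a, m), (31, p, 2, a, q), (31, p, 2, a, r), (31, p, 2, a, w), (31, p, 2, a, y), (6, w, 13, a, a), (6, w, 13, a, m), (6, w, 13, a, q), (6, w, 13, a, r), (6, w, 13, a, w), (6, w, 13, a, y)}
σ[F ≠ w]: keep tuples satisfying F ≠ w → {(15, d, 23, a, a), (15, d, 23, a, m), (15, d, 23, a, q), (15, d, 23, a, r), (15, d, 23, a, w), (15, d, 23, a, y), (20, u, 25, a, a), (20, u, 25, a, m), (20, u, 25, a, q), (20, u, 25, a, r), (20, u, 25, a, w), (20, u, 25, a, y), (31, p, 2, a, a), (31, p, 2, a, m), (31, p, 2, a, q), (31, p, 2, a, r), (31, p, 2, a, w), (31, p, 2, a, y)}
π_{C, A, F} gives {(15, a, d), (20, a, u), (31, a, p)} (15 duplicate(s) eliminated).

{(15, a, d), (20, a, u), (31, a, p)}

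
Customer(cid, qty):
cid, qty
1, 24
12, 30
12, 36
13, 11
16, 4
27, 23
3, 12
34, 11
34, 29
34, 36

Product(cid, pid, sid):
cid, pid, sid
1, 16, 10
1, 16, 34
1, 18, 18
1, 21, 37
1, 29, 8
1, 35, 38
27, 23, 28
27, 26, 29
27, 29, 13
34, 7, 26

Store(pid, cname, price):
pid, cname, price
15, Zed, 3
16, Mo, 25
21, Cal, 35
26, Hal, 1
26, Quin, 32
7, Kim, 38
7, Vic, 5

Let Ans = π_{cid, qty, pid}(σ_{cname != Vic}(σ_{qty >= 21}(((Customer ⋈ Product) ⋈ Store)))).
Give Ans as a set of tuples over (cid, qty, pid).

{(1, 24, 16), (1, 24, 21), (27, 23, 26), (34, 29, 7), (34, 36, 7)}

Customer ⋈ Product (natural join on cid): {(1, 24, 16, 10), (1, 24, 16, 34), (1, 24, 18, 18), (1, 24, 21, 37), (1, 24, 29, 8), (1, 24, 35, 38), (27, 23, 23, 28), (27, 23, 26, 29), (27, 23, 29, 13), (34, 11, 7, 26), (34, 29, 7, 26), (34, 36, 7, 26)}
(Customer ⋈ Product) ⋈ Store (natural join on pid): {(1, 24, 16, 10, Mo, 25), (1, 24, 16, 34, Mo, 25), (1, 24, 21, 37, Cal, 35), (27, 23, 26, 29, Hal, 1), (27, 23, 26, 29, Quin, 32), (34, 11, 7, 26, Kim, 38), (34, 11, 7, 26, Vic, 5), (34, 29, 7, 26, Kim, 38), (34, 29, 7, 26, Vic, 5), (34, 36, 7, 26, Kim, 38), (34, 36, 7, 26, Vic, 5)}
σ[qty >= 21]: keep tuples satisfying qty >= 21 → {(1, 24, 16, 10, Mo, 25), (1, 24, 16, 34, Mo, 25), (1, 24, 21, 37, Cal, 35), (27, 23, 26, 29, Hal, 1), (27, 23, 26, 29, Quin, 32), (34, 29, 7, 26, Kim, 38), (34, 29, 7, 26, Vic, 5), (34, 36, 7, 26, Kim, 38), (34, 36, 7, 26, Vic, 5)}
σ[cname != Vic]: keep tuples satisfying cname != Vic → {(1, 24, 16, 10, Mo, 25), (1, 24, 16, 34, Mo, 25), (1, 24, 21, 37, Cal, 35), (27, 23, 26, 29, Hal, 1), (27, 23, 26, 29, Quin, 32), (34, 29, 7, 26, Kim, 38), (34, 36, 7, 26, Kim, 38)}
Projecting to cid, qty, pid (2 duplicate(s) eliminated): {(1, 24, 16), (1, 24, 21), (27, 23, 26), (34, 29, 7), (34, 36, 7)}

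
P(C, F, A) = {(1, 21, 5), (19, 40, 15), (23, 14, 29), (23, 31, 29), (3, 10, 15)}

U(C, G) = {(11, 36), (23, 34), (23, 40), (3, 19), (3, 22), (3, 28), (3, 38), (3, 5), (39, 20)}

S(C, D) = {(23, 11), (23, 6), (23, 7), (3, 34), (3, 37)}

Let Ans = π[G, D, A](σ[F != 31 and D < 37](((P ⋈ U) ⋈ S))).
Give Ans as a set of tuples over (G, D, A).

P ⋈ U (natural join on C): {(23, 14, 29, 34), (23, 14, 29, 40), (23, 31, 29, 34), (23, 31, 29, 40), (3, 10, 15, 19), (3, 10, 15, 22), (3, 10, 15, 28), (3, 10, 15, 38), (3, 10, 15, 5)}
(P ⋈ U) ⋈ S (natural join on C): {(23, 14, 29, 34, 11), (23, 14, 29, 34, 6), (23, 14, 29, 34, 7), (23, 14, 29, 40, 11), (23, 14, 29, 40, 6), (23, 14, 29, 40, 7), (23, 31, 29, 34, 11), (23, 31, 29, 34, 6), (23, 31, 29, 34, 7), (23, 31, 29, 40, 11), (23, 31, 29, 40, 6), (23, 31, 29, 40, 7), (3, 10, 15, 19, 34), (3, 10, 15, 19, 37), (3, 10, 15, 22, 34), (3, 10, 15, 22, 37), (3, 10, 15, 28, 34), (3, 10, 15, 28, 37), (3, 10, 15, 38, 34), (3, 10, 15, 38, 37), (3, 10, 15, 5, 34), (3, 10, 15, 5, 37)}
σ[F != 31 and D < 37]: keep tuples satisfying F != 31 and D < 37 → {(23, 14, 29, 34, 11), (23, 14, 29, 34, 6), (23, 14, 29, 34, 7), (23, 14, 29, 40, 11), (23, 14, 29, 40, 6), (23, 14, 29, 40, 7), (3, 10, 15, 19, 34), (3, 10, 15, 22, 34), (3, 10, 15, 28, 34), (3, 10, 15, 38, 34), (3, 10, 15, 5, 34)}
Keep only column(s) G, D, A: {(19, 34, 15), (22, 34, 15), (28, 34, 15), (34, 11, 29), (34, 6, 29), (34, 7, 29), (38, 34, 15), (40, 11, 29), (40, 6, 29), (40, 7, 29), (5, 34, 15)}

{(19, 34, 15), (22, 34, 15), (28, 34, 15), (34, 11, 29), (34, 6, 29), (34, 7, 29), (38, 34, 15), (40, 11, 29), (40, 6, 29), (40, 7, 29), (5, 34, 15)}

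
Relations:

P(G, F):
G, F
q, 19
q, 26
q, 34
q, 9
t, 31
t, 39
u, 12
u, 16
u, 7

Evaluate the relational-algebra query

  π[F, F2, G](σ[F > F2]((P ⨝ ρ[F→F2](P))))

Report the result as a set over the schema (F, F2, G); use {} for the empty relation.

{(12, 7, u), (16, 12, u), (16, 7, u), (19, 9, q), (26, 19, q), (26, 9, q), (34, 19, q), (34, 26, q), (34, 9, q), (39, 31, t)}

ρ[F→F2]: schema becomes (G, F2); tuples unchanged.
P ⋈ ρ[F→F2](P) (natural join on G): {(q, 19, 19), (q, 19, 26), (q, 19, 34), (q, 19, 9), (q, 26, 19), (q, 26, 26), (q, 26, 34), (q, 26, 9), (q, 34, 19), (q, 34, 26), (q, 34, 34), (q, 34, 9), (q, 9, 19), (q, 9, 26), (q, 9, 34), (q, 9, 9), (t, 31, 31), (t, 31, 39), (t, 39, 31), (t, 39, 39), (u, 12, 12), (u, 12, 16), (u, 12, 7), (u, 16, 12), (u, 16, 16), (u, 16, 7), (u, 7, 12), (u, 7, 16), (u, 7, 7)}
Filtering on F > F2 leaves {(q, 19, 9), (q, 26, 19), (q, 26, 9), (q, 34, 19), (q, 34, 26), (q, 34, 9), (t, 39, 31), (u, 12, 7), (u, 16, 12), (u, 16, 7)}.
Projecting to F, F2, G: {(12, 7, u), (16, 12, u), (16, 7, u), (19, 9, q), (26, 19, q), (26, 9, q), (34, 19, q), (34, 26, q), (34, 9, q), (39, 31, t)}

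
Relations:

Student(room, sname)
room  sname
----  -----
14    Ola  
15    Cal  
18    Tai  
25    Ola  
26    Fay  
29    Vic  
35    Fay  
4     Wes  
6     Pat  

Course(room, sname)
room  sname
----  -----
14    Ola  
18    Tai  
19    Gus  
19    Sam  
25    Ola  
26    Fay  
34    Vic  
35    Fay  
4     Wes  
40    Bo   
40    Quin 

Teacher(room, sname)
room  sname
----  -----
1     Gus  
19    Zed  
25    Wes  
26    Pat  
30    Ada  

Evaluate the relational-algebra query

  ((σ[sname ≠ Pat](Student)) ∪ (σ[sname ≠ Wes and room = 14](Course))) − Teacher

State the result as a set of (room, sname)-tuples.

{(14, Ola), (15, Cal), (18, Tai), (25, Ola), (26, Fay), (29, Vic), (35, Fay), (4, Wes)}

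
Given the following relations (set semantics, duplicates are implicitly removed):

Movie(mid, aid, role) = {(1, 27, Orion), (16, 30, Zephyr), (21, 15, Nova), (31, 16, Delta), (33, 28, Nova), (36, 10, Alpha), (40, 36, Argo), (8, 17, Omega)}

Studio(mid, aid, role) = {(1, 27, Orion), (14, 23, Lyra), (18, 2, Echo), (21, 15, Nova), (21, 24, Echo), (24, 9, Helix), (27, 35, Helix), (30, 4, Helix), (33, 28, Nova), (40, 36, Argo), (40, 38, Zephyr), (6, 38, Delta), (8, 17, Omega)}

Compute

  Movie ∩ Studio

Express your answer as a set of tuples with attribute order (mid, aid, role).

{(1, 27, Orion), (21, 15, Nova), (33, 28, Nova), (40, 36, Argo), (8, 17, Omega)}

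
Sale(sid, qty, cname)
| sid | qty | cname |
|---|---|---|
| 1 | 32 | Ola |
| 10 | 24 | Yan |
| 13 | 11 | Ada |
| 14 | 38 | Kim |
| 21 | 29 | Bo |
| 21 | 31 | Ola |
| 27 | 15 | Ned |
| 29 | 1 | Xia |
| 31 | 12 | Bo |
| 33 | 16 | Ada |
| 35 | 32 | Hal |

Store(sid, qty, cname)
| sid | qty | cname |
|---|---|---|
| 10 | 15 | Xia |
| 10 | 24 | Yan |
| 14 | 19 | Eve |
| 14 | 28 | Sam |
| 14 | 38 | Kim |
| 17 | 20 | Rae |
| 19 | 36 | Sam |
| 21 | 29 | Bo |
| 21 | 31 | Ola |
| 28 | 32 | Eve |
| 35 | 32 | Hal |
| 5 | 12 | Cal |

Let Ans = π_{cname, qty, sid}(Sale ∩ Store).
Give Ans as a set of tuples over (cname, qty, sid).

{(Bo, 29, 21), (Hal, 32, 35), (Kim, 38, 14), (Ola, 31, 21), (Yan, 24, 10)}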